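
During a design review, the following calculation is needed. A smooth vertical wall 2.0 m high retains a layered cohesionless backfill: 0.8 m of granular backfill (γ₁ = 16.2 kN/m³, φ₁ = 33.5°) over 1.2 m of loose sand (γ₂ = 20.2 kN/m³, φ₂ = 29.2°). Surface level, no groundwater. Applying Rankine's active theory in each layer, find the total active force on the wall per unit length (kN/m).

K_a1 = tan²(45°−33.5°/2) = 0.2887; K_a2 = tan²(45°−29.2°/2) = 0.3442.
Layer 1: σ at base = K_a1 γ₁ h₁ = 3.742 kPa; P₁ = ½×3.742×0.8 = 1.497.
Layer 2: σ_v at top = γ₁h₁ = 12.96; σ_h top = K_a2×12.96 = 4.461; σ_h base = K_a2×(12.96+20.2×1.2) = 12.80.
P₂ = ½(4.461+12.80)×1.2 = 10.36. Total P_a = 1.497+10.36 = 11.86 kN/m.

11.9 kN/m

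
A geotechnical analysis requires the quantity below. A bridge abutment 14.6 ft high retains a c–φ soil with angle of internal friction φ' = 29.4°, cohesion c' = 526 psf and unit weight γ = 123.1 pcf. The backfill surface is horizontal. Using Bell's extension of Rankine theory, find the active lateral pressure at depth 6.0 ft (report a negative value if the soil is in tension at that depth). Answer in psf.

-363 psf

K_a = (1 − sin φ)/(1 + sin φ) = 0.3415.
σ_a = K_a γ z − 2c√K_a = 0.3415×123.1×6.0 − 2×526×0.5844 = -362.5 psf.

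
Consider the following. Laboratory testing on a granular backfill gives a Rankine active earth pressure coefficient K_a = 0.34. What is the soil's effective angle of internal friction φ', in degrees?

K_a = tan²(45° − φ/2) ⇒ 45° − φ/2 = arctan(√0.34) = 30.25°.
φ = 2(45° − 30.25°) = 29.51°.

29.5°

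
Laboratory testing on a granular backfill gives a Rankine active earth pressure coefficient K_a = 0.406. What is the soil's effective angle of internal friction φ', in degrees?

K_a = tan²(45° − φ/2) ⇒ 45° − φ/2 = arctan(√0.406) = 32.50°.
φ = 2(45° − 32.50°) = 24.99°.

25.0°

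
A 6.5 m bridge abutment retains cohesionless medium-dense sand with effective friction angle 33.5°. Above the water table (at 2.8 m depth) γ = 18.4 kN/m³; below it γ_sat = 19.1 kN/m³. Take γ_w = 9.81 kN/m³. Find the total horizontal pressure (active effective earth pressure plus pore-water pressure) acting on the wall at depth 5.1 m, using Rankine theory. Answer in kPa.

K_a = (1 − sin φ)/(1 + sin φ) = 0.2887.
γ' = 19.1 − 9.81 = 9.290 kN/m³.
Effective vertical stress at 5.1 m: σ'_v = 18.4×2.8 + 9.290×2.30 = 72.89 kPa.
σ'_h = K_a σ'_v = 0.2887 × 72.89 = 21.04 kPa; u = γ_w × 2.30 = 22.56 kPa.
Total σ_h = 21.04 + 22.56 = 43.61 kPa.

43.6 kPa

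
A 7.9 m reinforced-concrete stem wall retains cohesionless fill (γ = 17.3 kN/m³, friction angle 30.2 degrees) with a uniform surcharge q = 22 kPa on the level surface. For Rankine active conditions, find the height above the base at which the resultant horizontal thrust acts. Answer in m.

2.95 m

K_a = 0.3307.
Triangular part P₁ = ½K_aγH² = 178.5 at H/3 = 2.633 m; rectangular part P₂ = K_a q H = 57.47 at H/2 = 3.950 m.
ȳ = (P₁·2.633 + P₂·3.950)/(P₁+P₂) = 2.954 m.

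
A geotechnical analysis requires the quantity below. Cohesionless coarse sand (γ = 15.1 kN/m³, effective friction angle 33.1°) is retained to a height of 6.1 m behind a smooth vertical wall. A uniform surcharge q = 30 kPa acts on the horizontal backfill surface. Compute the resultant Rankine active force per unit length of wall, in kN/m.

K_a = tan²(45° − φ/2) = 0.2936.
Soil triangle: ½ K_a γ H² = 0.5×0.2936×15.1×6.1² = 82.48 kN/m.
Surcharge rectangle: K_a q H = 0.2936×30×6.1 = 53.72 kN/m.
Total = 82.48 + 53.72 = 136.2 kN/m.

136 kN/m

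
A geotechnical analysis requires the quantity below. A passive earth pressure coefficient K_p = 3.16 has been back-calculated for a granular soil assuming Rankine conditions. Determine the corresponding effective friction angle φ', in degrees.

31.3°

K_p = (1+sin φ)/(1−sin φ) ⇒ sin φ = (K_p − 1)/(K_p + 1) = 0.5192.
φ = arcsin(0.5192) = 31.28°.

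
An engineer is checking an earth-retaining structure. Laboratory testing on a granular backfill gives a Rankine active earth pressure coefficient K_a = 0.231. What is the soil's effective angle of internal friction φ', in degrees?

38.7°

K_a = tan²(45° − φ/2) ⇒ 45° − φ/2 = arctan(√0.231) = 25.67°.
φ = 2(45° − 25.67°) = 38.66°.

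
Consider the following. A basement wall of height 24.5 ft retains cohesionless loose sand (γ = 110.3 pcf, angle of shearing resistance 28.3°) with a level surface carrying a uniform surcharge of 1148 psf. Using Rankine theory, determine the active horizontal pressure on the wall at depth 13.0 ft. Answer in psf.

921 psf

K_a = (1 − sin φ)/(1 + sin φ) = 0.3568.
σ_v = γz + q = 110.3 × 13.0 + 1148 = 2582 psf.
σ_h = K_a σ_v = 0.3568 × 2582 = 921.1 psf.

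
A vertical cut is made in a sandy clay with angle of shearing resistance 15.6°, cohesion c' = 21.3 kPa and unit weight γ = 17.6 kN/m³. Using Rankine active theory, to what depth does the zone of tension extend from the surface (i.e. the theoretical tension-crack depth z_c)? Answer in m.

3.19 m

K_a = tan²(45° − 15.6°/2) = 0.5761; √K_a = 0.7590.
The active pressure is zero where K_a γ z = 2c√K_a, so z_c = 2c/(γ√K_a) = 2×21.3/(17.6×0.7590) = 3.189 m.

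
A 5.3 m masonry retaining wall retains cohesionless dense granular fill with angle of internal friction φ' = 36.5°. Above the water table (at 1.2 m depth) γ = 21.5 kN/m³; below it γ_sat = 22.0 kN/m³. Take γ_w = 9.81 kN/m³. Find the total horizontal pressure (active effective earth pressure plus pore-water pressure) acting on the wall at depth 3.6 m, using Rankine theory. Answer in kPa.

K_a = (1 − sin φ)/(1 + sin φ) = 0.2541.
γ' = 22.0 − 9.81 = 12.19 kN/m³.
Effective vertical stress at 3.6 m: σ'_v = 21.5×1.2 + 12.19×2.40 = 55.06 kPa.
σ'_h = K_a σ'_v = 0.2541 × 55.06 = 13.99 kPa; u = γ_w × 2.40 = 23.54 kPa.
Total σ_h = 13.99 + 23.54 = 37.53 kPa.

37.5 kPa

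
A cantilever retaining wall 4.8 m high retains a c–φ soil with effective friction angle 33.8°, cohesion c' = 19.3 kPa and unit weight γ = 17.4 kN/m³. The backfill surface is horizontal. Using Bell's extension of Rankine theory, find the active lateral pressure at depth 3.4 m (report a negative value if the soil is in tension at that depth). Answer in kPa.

-3.74 kPa

K_a = (1 − sin φ)/(1 + sin φ) = 0.2851.
σ_a = K_a γ z − 2c√K_a = 0.2851×17.4×3.4 − 2×19.3×0.5340 = -3.744 kPa.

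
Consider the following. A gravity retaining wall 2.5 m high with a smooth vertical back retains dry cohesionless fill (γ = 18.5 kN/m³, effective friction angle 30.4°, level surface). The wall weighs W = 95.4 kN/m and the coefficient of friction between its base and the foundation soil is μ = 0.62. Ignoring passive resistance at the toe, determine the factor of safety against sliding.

K_a = tan²(45° − 30.4°/2) = 0.3280.
P_a = ½K_aγH² = 0.5×0.3280×18.5×2.5² = 18.96 kN/m, acting at H/3 = 0.8333 m above the base.
FS_sliding = μW / P_a = 0.62×95.4 / 18.96 = 3.119.

3.12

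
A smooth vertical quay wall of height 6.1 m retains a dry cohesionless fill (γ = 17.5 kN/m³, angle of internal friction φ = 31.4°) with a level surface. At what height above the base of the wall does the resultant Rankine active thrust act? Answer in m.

2.03 m

K_a = 0.3149.
The pressure distribution is triangular, so the resultant acts at H/3 above the base = 6.1/3 = 2.033 m.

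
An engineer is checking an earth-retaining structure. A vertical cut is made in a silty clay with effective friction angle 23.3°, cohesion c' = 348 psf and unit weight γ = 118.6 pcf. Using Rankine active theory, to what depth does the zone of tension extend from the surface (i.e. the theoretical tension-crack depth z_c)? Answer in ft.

K_a = tan²(45° − 23.3°/2) = 0.4331; √K_a = 0.6581.
The active pressure is zero where K_a γ z = 2c√K_a, so z_c = 2c/(γ√K_a) = 2×348/(118.6×0.6581) = 8.917 ft.

8.92 ft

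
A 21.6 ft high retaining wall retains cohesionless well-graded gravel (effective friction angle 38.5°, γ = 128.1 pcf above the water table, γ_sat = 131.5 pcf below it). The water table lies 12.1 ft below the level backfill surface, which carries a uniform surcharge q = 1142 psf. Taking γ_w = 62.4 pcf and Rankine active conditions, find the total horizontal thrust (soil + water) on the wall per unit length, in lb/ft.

K_a = tan²(45° − φ/2) = 0.2327.
γ' = 131.5 − 62.4 = 69.10 pcf. h₂ = H − d_w = 9.5 ft.
σ'_h: at surface K_a·q = 265.7; at WT K_a(q+γd_w) = 626.3; at base K_a(q+γd_w+γ'h₂) = 779.0 psf.
P₁ = ½(265.7+626.3)×12.1 = 5397; P₂ = ½(626.3+779.0)×9.5 = 6675; P_w = ½γ_w h₂² = 2816.
Total = 5397+6675+2816 = 14890 lb/ft.

14900 lb/ft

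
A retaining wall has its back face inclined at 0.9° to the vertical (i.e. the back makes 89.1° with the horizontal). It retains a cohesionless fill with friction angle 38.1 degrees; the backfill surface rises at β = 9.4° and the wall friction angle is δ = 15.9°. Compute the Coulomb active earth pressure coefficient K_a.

0.246

K_a = sin²(α+φ) / [sin²α · sin(α−δ) · (1 + √{sin(φ+δ)sin(φ−β) / (sin(α−δ)sin(α+β))})²].
With α = 89.1°, φ = 38.1°, δ = 15.9°, β = 9.4°: K_a = 0.2463.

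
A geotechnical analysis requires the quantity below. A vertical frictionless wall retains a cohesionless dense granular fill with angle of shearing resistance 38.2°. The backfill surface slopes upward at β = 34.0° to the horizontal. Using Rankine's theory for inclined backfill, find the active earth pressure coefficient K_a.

0.428

K_a = cos β · (cos β − √(cos²β − cos²φ)) / (cos β + √(cos²β − cos²φ)).
cos β = 0.8290, cos φ = 0.7859, √(cos²β − cos²φ) = 0.2641.
K_a = 0.8290 × (0.8290 − 0.2641)/(0.8290 + 0.2641) = 0.4285.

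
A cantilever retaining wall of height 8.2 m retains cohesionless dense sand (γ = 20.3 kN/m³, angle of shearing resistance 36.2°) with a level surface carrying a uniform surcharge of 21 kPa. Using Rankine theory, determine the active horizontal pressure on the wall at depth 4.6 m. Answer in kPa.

29.4 kPa

K_a = (1 − sin φ)/(1 + sin φ) = 0.2574.
σ_v = γz + q = 20.3 × 4.6 + 21 = 114.4 kPa.
σ_h = K_a σ_v = 0.2574 × 114.4 = 29.44 kPa.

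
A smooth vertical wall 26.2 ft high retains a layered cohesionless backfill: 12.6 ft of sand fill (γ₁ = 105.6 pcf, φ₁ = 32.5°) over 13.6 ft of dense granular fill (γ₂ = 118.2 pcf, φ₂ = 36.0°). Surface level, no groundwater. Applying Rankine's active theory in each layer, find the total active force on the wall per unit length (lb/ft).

K_a1 = tan²(45°−32.5°/2) = 0.3010; K_a2 = tan²(45°−36.0°/2) = 0.2596.
Layer 1: σ at base = K_a1 γ₁ h₁ = 400.5 psf; P₁ = ½×400.5×12.6 = 2523.
Layer 2: σ_v at top = γ₁h₁ = 1331; σ_h top = K_a2×1331 = 345.4; σ_h base = K_a2×(1331+118.2×13.6) = 762.8.
P₂ = ½(345.4+762.8)×13.6 = 7536. Total P_a = 2523+7536 = 10060 lb/ft.

10100 lb/ft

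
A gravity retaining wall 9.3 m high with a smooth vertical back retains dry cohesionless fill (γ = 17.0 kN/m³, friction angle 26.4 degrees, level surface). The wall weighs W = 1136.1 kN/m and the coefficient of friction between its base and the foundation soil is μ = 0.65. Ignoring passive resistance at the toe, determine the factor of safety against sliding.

2.61

K_a = tan²(45° − 26.4°/2) = 0.3844.
P_a = ½K_aγH² = 0.5×0.3844×17.0×9.3² = 282.6 kN/m, acting at H/3 = 3.100 m above the base.
FS_sliding = μW / P_a = 0.65×1136.1 / 282.6 = 2.613.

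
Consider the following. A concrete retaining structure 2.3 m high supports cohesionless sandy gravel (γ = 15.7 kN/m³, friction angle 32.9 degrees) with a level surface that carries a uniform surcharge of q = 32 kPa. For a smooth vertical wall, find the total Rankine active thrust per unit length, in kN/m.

34.1 kN/m

K_a = tan²(45° − φ/2) = 0.2960.
Soil triangle: ½ K_a γ H² = 0.5×0.2960×15.7×2.3² = 12.29 kN/m.
Surcharge rectangle: K_a q H = 0.2960×32×2.3 = 21.79 kN/m.
Total = 12.29 + 21.79 = 34.08 kN/m.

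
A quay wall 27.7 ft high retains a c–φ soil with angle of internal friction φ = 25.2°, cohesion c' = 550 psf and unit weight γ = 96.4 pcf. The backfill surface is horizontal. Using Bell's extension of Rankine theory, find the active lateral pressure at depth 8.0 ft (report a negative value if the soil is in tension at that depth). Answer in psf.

-387 psf

K_a = (1 − sin φ)/(1 + sin φ) = 0.4027.
σ_a = K_a γ z − 2c√K_a = 0.4027×96.4×8.0 − 2×550×0.6346 = -387.5 psf.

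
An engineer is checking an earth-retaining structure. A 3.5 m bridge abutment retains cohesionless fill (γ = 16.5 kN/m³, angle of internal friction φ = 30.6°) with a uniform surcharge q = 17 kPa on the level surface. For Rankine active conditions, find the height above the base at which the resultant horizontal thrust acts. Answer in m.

K_a = 0.3253.
Triangular part P₁ = ½K_aγH² = 32.88 at H/3 = 1.167 m; rectangular part P₂ = K_a q H = 19.36 at H/2 = 1.750 m.
ȳ = (P₁·1.167 + P₂·1.750)/(P₁+P₂) = 1.383 m.

1.38 m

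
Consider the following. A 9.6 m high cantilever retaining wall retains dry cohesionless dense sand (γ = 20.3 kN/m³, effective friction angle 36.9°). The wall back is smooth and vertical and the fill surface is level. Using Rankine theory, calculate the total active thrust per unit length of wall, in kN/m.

K_a = tan²(45° − φ/2) = 0.2497.
P_a = ½ K_a γ H² = 0.5 × 0.2497 × 20.3 × 9.6² = 233.5 kN/m.

234 kN/m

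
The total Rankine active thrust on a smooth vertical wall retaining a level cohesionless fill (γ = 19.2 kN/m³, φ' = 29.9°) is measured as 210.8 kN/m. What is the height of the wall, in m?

8.10 m

K_a = 0.3347. P_a = ½ K_a γ H² ⇒ H = √(2P_a/(K_a γ)).
H = √(2×210.8/(0.3347×19.2)) = 8.100 m.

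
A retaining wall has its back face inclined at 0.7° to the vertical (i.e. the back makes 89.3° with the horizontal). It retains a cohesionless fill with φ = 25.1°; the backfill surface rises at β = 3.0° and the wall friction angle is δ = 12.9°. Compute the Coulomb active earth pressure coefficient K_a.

0.385

K_a = sin²(α+φ) / [sin²α · sin(α−δ) · (1 + √{sin(φ+δ)sin(φ−β) / (sin(α−δ)sin(α+β))})²].
With α = 89.3°, φ = 25.1°, δ = 12.9°, β = 3.0°: K_a = 0.3852.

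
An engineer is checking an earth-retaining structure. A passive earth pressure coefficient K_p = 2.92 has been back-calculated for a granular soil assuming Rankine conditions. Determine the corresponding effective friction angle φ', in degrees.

29.3°

K_p = (1+sin φ)/(1−sin φ) ⇒ sin φ = (K_p − 1)/(K_p + 1) = 0.4898.
φ = arcsin(0.4898) = 29.33°.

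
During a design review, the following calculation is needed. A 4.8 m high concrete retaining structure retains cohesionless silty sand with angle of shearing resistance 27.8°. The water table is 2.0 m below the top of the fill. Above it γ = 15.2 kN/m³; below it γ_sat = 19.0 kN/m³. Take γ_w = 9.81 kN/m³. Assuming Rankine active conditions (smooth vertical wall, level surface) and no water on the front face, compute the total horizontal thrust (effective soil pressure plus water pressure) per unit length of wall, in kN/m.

K_a = tan²(45° − φ/2) = 0.3639.
γ' = 19.0 − 9.81 = 9.190 kN/m³. Depth below WT = 2.8 m.
σ'_h at WT = K_a γ d_w = 11.06 kPa; at base = 11.06 + K_a γ' × 2.8 = 20.43 kPa.
P₁ (0–2.0 m) = ½×11.06×2.0 = 11.06. P₂ (2.0–4.8 m) = ½(11.06+20.43)×2.8 = 44.08.
P_w = ½ γ_w h₂² = 0.5×9.81×2.8² = 38.46. Total = 11.06+44.08+38.46 = 93.60 kN/m.

93.6 kN/m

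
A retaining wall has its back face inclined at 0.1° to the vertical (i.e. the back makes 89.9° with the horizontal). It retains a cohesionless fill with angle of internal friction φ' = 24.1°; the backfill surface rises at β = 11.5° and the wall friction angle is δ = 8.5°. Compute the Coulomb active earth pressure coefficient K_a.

0.464

K_a = sin²(α+φ) / [sin²α · sin(α−δ) · (1 + √{sin(φ+δ)sin(φ−β) / (sin(α−δ)sin(α+β))})²].
With α = 89.9°, φ = 24.1°, δ = 8.5°, β = 11.5°: K_a = 0.4644.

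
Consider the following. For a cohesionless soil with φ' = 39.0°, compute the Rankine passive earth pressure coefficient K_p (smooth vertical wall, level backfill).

4.40

K_p = (1 + sin φ)/(1 − sin φ) = tan²(45° + 39.0°/2) = 4.395.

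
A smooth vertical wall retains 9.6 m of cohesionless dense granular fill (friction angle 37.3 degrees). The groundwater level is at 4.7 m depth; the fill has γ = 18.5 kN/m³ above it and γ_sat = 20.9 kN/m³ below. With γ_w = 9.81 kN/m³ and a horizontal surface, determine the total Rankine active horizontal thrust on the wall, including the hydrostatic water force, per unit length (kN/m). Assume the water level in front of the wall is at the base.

305 kN/m

K_a = tan²(45° − φ/2) = 0.2453.
γ' = 20.9 − 9.81 = 11.09 kN/m³. Depth below WT = 4.9 m.
σ'_h at WT = K_a γ d_w = 21.33 kPa; at base = 21.33 + K_a γ' × 4.9 = 34.66 kPa.
P₁ (0–4.7 m) = ½×21.33×4.7 = 50.13. P₂ (4.7–9.6 m) = ½(21.33+34.66)×4.9 = 137.2.
P_w = ½ γ_w h₂² = 0.5×9.81×4.9² = 117.8. Total = 50.13+137.2+117.8 = 305.1 kN/m.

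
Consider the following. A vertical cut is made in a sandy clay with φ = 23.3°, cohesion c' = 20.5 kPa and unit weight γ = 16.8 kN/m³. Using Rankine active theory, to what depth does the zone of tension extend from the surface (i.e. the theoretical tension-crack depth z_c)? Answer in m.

3.71 m

K_a = tan²(45° − 23.3°/2) = 0.4331; √K_a = 0.6581.
The active pressure is zero where K_a γ z = 2c√K_a, so z_c = 2c/(γ√K_a) = 2×20.5/(16.8×0.6581) = 3.708 m.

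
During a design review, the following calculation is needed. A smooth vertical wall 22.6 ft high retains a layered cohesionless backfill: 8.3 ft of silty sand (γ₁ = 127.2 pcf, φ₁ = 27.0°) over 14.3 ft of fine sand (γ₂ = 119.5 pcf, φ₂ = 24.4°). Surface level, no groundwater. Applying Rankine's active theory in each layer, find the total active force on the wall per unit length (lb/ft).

K_a1 = tan²(45°−27.0°/2) = 0.3755; K_a2 = tan²(45°−24.4°/2) = 0.4153.
Layer 1: σ at base = K_a1 γ₁ h₁ = 396.5 psf; P₁ = ½×396.5×8.3 = 1645.
Layer 2: σ_v at top = γ₁h₁ = 1056; σ_h top = K_a2×1056 = 438.5; σ_h base = K_a2×(1056+119.5×14.3) = 1148.
P₂ = ½(438.5+1148)×14.3 = 11340. Total P_a = 1645+11340 = 12990 lb/ft.

13000 lb/ft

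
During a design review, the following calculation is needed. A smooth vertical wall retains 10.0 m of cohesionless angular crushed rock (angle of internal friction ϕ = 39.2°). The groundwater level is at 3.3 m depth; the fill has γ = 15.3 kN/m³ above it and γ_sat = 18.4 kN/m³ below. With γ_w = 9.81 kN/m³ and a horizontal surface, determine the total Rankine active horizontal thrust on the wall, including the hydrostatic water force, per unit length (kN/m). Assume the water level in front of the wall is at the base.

359 kN/m

K_a = tan²(45° − φ/2) = 0.2255.
γ' = 18.4 − 9.81 = 8.590 kN/m³. Depth below WT = 6.7 m.
σ'_h at WT = K_a γ d_w = 11.38 kPa; at base = 11.38 + K_a γ' × 6.7 = 24.36 kPa.
P₁ (0–3.3 m) = ½×11.38×3.3 = 18.78. P₂ (3.3–10.0 m) = ½(11.38+24.36)×6.7 = 119.7.
P_w = ½ γ_w h₂² = 0.5×9.81×6.7² = 220.2. Total = 18.78+119.7+220.2 = 358.7 kN/m.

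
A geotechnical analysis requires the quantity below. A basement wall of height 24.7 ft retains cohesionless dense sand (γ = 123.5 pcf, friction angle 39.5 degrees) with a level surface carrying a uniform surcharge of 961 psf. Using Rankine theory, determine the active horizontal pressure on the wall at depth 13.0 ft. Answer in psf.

571 psf

K_a = (1 − sin φ)/(1 + sin φ) = 0.2224.
σ_v = γz + q = 123.5 × 13.0 + 961 = 2566 psf.
σ_h = K_a σ_v = 0.2224 × 2566 = 570.9 psf.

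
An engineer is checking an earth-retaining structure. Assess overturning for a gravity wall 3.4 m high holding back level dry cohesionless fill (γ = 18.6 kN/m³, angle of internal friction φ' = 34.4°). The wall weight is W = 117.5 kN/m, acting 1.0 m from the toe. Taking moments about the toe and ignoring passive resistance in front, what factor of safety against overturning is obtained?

K_a = tan²(45° − 34.4°/2) = 0.2780.
P_a = ½K_aγH² = 0.5×0.2780×18.6×3.4² = 29.89 kN/m, acting at H/3 = 1.133 m above the base.
Overturning moment M_o = P_a × H/3 = 29.89 × 1.133 = 33.87.
Resisting moment M_r = W × 1.0 = 117.5 × 1.0 = 117.5.
FS_overturning = M_r/M_o = 117.5/33.87 = 3.469.

3.47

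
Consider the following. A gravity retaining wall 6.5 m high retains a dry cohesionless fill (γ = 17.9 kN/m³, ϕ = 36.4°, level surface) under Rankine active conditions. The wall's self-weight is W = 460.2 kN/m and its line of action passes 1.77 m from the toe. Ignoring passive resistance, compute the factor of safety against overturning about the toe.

K_a = tan²(45° − 36.4°/2) = 0.2552.
P_a = ½K_aγH² = 0.5×0.2552×17.9×6.5² = 96.49 kN/m, acting at H/3 = 2.167 m above the base.
Overturning moment M_o = P_a × H/3 = 96.49 × 2.167 = 209.1.
Resisting moment M_r = W × 1.77 = 460.2 × 1.77 = 814.6.
FS_overturning = M_r/M_o = 814.6/209.1 = 3.896.

3.90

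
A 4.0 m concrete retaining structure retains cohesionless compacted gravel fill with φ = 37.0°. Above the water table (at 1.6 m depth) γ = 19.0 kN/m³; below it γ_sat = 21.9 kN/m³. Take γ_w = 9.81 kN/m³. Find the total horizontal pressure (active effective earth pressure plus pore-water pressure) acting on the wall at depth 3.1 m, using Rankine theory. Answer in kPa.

26.8 kPa

K_a = (1 − sin φ)/(1 + sin φ) = 0.2486.
γ' = 21.9 − 9.81 = 12.09 kN/m³.
Effective vertical stress at 3.1 m: σ'_v = 19.0×1.6 + 12.09×1.50 = 48.53 kPa.
σ'_h = K_a σ'_v = 0.2486 × 48.53 = 12.07 kPa; u = γ_w × 1.50 = 14.71 kPa.
Total σ_h = 12.07 + 14.71 = 26.78 kPa.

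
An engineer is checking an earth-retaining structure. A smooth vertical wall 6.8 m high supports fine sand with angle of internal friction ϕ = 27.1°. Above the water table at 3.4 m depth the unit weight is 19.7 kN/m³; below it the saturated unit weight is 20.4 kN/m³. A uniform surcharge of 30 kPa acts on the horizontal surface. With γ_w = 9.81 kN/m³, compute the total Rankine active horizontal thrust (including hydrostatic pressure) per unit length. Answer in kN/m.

K_a = tan²(45° − φ/2) = 0.3741.
γ' = 20.4 − 9.81 = 10.59 kN/m³. h₂ = H − d_w = 3.4 m.
σ'_h: at surface K_a·q = 11.22; at WT K_a(q+γd_w) = 36.28; at base K_a(q+γd_w+γ'h₂) = 49.74 kPa.
P₁ = ½(11.22+36.28)×3.4 = 80.75; P₂ = ½(36.28+49.74)×3.4 = 146.2; P_w = ½γ_w h₂² = 56.70.
Total = 80.75+146.2+56.70 = 283.7 kN/m.

284 kN/m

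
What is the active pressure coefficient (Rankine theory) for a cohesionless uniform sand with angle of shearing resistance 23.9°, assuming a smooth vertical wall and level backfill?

K_a = tan²(45° − φ/2) = tan²(33.05°) = 0.4233.

0.423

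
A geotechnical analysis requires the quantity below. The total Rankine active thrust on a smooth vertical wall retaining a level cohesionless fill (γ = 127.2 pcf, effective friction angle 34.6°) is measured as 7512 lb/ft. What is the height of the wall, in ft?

K_a = 0.2756. P_a = ½ K_a γ H² ⇒ H = √(2P_a/(K_a γ)).
H = √(2×7512/(0.2756×127.2)) = 20.70 ft.

20.7 ft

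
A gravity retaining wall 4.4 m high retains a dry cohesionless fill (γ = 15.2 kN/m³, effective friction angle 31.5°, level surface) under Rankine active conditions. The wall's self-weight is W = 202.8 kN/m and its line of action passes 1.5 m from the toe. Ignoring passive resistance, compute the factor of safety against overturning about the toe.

K_a = tan²(45° − 31.5°/2) = 0.3136.
P_a = ½K_aγH² = 0.5×0.3136×15.2×4.4² = 46.15 kN/m, acting at H/3 = 1.467 m above the base.
Overturning moment M_o = P_a × H/3 = 46.15 × 1.467 = 67.68.
Resisting moment M_r = W × 1.5 = 202.8 × 1.5 = 304.2.
FS_overturning = M_r/M_o = 304.2/67.68 = 4.495.

4.49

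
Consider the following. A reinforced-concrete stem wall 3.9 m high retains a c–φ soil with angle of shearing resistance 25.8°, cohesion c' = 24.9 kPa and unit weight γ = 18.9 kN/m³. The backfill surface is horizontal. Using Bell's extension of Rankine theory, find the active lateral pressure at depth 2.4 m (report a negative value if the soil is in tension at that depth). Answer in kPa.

-13.4 kPa

K_a = (1 − sin φ)/(1 + sin φ) = 0.3935.
σ_a = K_a γ z − 2c√K_a = 0.3935×18.9×2.4 − 2×24.9×0.6273 = -13.39 kPa.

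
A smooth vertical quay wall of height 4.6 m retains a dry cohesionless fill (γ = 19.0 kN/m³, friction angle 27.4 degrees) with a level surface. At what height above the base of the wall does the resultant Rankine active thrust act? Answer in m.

K_a = 0.3697.
The pressure distribution is triangular, so the resultant acts at H/3 above the base = 4.6/3 = 1.533 m.

1.53 m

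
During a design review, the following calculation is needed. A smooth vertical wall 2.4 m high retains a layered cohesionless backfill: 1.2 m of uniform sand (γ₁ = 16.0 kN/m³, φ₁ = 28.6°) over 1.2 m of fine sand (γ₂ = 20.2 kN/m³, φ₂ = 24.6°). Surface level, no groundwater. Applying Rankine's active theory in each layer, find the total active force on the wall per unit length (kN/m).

19.6 kN/m

K_a1 = tan²(45°−28.6°/2) = 0.3525; K_a2 = tan²(45°−24.6°/2) = 0.4121.
Layer 1: σ at base = K_a1 γ₁ h₁ = 6.769 kPa; P₁ = ½×6.769×1.2 = 4.061.
Layer 2: σ_v at top = γ₁h₁ = 19.20; σ_h top = K_a2×19.20 = 7.913; σ_h base = K_a2×(19.20+20.2×1.2) = 17.90.
P₂ = ½(7.913+17.90)×1.2 = 15.49. Total P_a = 4.061+15.49 = 19.55 kN/m.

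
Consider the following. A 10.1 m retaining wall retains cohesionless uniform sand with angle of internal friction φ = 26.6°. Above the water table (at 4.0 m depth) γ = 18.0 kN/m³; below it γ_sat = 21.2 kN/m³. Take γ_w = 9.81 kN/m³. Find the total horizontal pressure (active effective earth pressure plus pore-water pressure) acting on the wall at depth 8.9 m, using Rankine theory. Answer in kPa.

K_a = (1 − sin φ)/(1 + sin φ) = 0.3814.
γ' = 21.2 − 9.81 = 11.39 kN/m³.
Effective vertical stress at 8.9 m: σ'_v = 18.0×4.0 + 11.39×4.90 = 127.8 kPa.
σ'_h = K_a σ'_v = 0.3814 × 127.8 = 48.75 kPa; u = γ_w × 4.90 = 48.07 kPa.
Total σ_h = 48.75 + 48.07 = 96.82 kPa.

96.8 kPa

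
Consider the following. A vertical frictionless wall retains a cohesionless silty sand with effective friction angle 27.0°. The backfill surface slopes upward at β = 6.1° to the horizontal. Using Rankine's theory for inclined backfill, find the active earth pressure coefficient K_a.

0.383

K_a = cos β · (cos β − √(cos²β − cos²φ)) / (cos β + √(cos²β − cos²φ)).
cos β = 0.9943, cos φ = 0.8910, √(cos²β − cos²φ) = 0.4414.
K_a = 0.9943 × (0.9943 − 0.4414)/(0.9943 + 0.4414) = 0.3830.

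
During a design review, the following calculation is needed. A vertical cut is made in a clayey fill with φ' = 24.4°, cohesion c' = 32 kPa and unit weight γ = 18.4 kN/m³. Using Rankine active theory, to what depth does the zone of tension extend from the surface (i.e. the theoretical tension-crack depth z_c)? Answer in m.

5.40 m

K_a = tan²(45° − 24.4°/2) = 0.4153; √K_a = 0.6445.
The active pressure is zero where K_a γ z = 2c√K_a, so z_c = 2c/(γ√K_a) = 2×32/(18.4×0.6445) = 5.397 m.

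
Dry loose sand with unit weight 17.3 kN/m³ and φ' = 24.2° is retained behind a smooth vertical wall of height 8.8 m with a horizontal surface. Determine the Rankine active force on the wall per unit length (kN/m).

K_a = tan²(45° − φ/2) = 0.4185.
P_a = ½ K_a γ H² = 0.5 × 0.4185 × 17.3 × 8.8² = 280.3 kN/m.

280 kN/m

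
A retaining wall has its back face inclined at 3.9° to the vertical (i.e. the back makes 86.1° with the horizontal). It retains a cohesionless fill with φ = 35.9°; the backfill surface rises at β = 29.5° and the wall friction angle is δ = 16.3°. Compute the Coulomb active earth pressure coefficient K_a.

K_a = sin²(α+φ) / [sin²α · sin(α−δ) · (1 + √{sin(φ+δ)sin(φ−β) / (sin(α−δ)sin(α+β))})²].
With α = 86.1°, φ = 35.9°, δ = 16.3°, β = 29.5°: K_a = 0.4401.

0.440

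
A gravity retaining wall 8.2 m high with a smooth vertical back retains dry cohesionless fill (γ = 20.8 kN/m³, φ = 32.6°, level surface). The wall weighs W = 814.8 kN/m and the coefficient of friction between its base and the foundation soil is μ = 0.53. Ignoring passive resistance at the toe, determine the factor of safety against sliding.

K_a = tan²(45° − 32.6°/2) = 0.2997.
P_a = ½K_aγH² = 0.5×0.2997×20.8×8.2² = 209.6 kN/m, acting at H/3 = 2.733 m above the base.
FS_sliding = μW / P_a = 0.53×814.8 / 209.6 = 2.060.

2.06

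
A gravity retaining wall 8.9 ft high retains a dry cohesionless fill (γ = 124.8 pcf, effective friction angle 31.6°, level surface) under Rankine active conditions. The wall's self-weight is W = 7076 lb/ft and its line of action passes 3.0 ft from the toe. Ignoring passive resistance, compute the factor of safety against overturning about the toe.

K_a = tan²(45° − 31.6°/2) = 0.3123.
P_a = ½K_aγH² = 0.5×0.3123×124.8×8.9² = 1544 lb/ft, acting at H/3 = 2.967 ft above the base.
Overturning moment M_o = P_a × H/3 = 1544 × 2.967 = 4580.
Resisting moment M_r = W × 3.0 = 7076 × 3.0 = 21230.
FS_overturning = M_r/M_o = 21230/4580 = 4.635.

4.63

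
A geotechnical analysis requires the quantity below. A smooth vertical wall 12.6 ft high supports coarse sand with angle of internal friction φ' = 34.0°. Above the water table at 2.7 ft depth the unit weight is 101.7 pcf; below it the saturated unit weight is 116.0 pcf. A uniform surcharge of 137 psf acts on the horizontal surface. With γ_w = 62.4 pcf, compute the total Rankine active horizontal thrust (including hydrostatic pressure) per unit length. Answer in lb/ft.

5160 lb/ft

K_a = tan²(45° − φ/2) = 0.2827.
γ' = 116.0 − 62.4 = 53.60 pcf. h₂ = H − d_w = 9.9 ft.
σ'_h: at surface K_a·q = 38.73; at WT K_a(q+γd_w) = 116.4; at base K_a(q+γd_w+γ'h₂) = 266.4 psf.
P₁ = ½(38.73+116.4)×2.7 = 209.4; P₂ = ½(116.4+266.4)×9.9 = 1895; P_w = ½γ_w h₂² = 3058.
Total = 209.4+1895+3058 = 5162 lb/ft.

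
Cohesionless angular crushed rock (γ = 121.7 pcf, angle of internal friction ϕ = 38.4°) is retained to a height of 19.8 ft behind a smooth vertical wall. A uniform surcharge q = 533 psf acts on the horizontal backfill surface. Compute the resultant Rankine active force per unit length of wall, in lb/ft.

8040 lb/ft

K_a = tan²(45° − φ/2) = 0.2337.
Soil triangle: ½ K_a γ H² = 0.5×0.2337×121.7×19.8² = 5575 lb/ft.
Surcharge rectangle: K_a q H = 0.2337×533×19.8 = 2466 lb/ft.
Total = 5575 + 2466 = 8041 lb/ft.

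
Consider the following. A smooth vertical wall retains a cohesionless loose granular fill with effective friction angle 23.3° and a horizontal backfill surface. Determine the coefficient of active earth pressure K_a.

0.433

K_a = tan²(45° − φ/2) = tan²(33.35°) = 0.4331.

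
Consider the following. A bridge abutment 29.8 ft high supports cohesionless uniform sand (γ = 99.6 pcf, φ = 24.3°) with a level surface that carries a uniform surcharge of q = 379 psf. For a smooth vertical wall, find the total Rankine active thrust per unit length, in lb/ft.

23100 lb/ft

K_a = tan²(45° − φ/2) = 0.4169.
Soil triangle: ½ K_a γ H² = 0.5×0.4169×99.6×29.8² = 18440 lb/ft.
Surcharge rectangle: K_a q H = 0.4169×379×29.8 = 4709 lb/ft.
Total = 18440 + 4709 = 23150 lb/ft.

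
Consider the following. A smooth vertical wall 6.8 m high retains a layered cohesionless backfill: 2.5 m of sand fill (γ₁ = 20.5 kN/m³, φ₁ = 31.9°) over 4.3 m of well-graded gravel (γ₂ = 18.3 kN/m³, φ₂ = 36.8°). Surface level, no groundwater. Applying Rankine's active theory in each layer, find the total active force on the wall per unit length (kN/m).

117 kN/m

K_a1 = tan²(45°−31.9°/2) = 0.3085; K_a2 = tan²(45°−36.8°/2) = 0.2508.
Layer 1: σ at base = K_a1 γ₁ h₁ = 15.81 kPa; P₁ = ½×15.81×2.5 = 19.76.
Layer 2: σ_v at top = γ₁h₁ = 51.25; σ_h top = K_a2×51.25 = 12.85; σ_h base = K_a2×(51.25+18.3×4.3) = 32.58.
P₂ = ½(12.85+32.58)×4.3 = 97.69. Total P_a = 19.76+97.69 = 117.5 kN/m.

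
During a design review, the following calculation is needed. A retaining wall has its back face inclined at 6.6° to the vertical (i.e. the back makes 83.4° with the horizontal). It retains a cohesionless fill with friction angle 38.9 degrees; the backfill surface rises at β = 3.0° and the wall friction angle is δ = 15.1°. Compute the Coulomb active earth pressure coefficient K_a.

K_a = sin²(α+φ) / [sin²α · sin(α−δ) · (1 + √{sin(φ+δ)sin(φ−β) / (sin(α−δ)sin(α+β))})²].
With α = 83.4°, φ = 38.9°, δ = 15.1°, β = 3.0°: K_a = 0.2649.

0.265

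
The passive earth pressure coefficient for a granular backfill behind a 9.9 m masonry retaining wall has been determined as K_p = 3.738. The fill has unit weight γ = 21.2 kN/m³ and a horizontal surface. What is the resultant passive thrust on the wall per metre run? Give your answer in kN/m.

P = ½ K_p γ H² = 0.5 × 3.738 × 21.2 × 9.9² = 3883 kN/m.

3880 kN/m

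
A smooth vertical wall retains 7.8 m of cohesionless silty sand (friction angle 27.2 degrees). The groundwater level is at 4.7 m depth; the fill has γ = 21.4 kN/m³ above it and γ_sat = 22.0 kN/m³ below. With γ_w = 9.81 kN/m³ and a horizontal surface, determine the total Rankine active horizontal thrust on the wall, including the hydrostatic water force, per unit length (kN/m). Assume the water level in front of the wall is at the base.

K_a = tan²(45° − φ/2) = 0.3726.
γ' = 22.0 − 9.81 = 12.19 kN/m³. Depth below WT = 3.1 m.
σ'_h at WT = K_a γ d_w = 37.48 kPa; at base = 37.48 + K_a γ' × 3.1 = 51.56 kPa.
P₁ (0–4.7 m) = ½×37.48×4.7 = 88.07. P₂ (4.7–7.8 m) = ½(37.48+51.56)×3.1 = 138.0.
P_w = ½ γ_w h₂² = 0.5×9.81×3.1² = 47.14. Total = 88.07+138.0+47.14 = 273.2 kN/m.

273 kN/m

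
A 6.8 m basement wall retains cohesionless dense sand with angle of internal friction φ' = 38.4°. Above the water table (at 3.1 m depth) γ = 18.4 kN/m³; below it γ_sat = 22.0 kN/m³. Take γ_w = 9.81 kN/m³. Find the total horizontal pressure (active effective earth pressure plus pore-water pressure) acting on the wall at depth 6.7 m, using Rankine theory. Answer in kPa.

58.9 kPa

K_a = (1 − sin φ)/(1 + sin φ) = 0.2337.
γ' = 22.0 − 9.81 = 12.19 kN/m³.
Effective vertical stress at 6.7 m: σ'_v = 18.4×3.1 + 12.19×3.60 = 100.9 kPa.
σ'_h = K_a σ'_v = 0.2337 × 100.9 = 23.59 kPa; u = γ_w × 3.60 = 35.32 kPa.
Total σ_h = 23.59 + 35.32 = 58.90 kPa.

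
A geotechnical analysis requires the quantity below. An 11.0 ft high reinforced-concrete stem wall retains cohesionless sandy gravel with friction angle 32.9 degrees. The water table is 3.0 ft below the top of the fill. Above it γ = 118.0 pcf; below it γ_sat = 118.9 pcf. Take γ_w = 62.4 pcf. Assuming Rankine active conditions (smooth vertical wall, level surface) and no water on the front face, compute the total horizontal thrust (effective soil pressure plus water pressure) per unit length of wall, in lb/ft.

K_a = tan²(45° − φ/2) = 0.2960.
γ' = 118.9 − 62.4 = 56.50 pcf. Depth below WT = 8.0 ft.
σ'_h at WT = K_a γ d_w = 104.8 psf; at base = 104.8 + K_a γ' × 8.0 = 238.6 psf.
P₁ (0–3.0 ft) = ½×104.8×3.0 = 157.2. P₂ (3.0–11.0 ft) = ½(104.8+238.6)×8.0 = 1374.
P_w = ½ γ_w h₂² = 0.5×62.4×8.0² = 1997. Total = 157.2+1374+1997 = 3528 lb/ft.

3530 lb/ft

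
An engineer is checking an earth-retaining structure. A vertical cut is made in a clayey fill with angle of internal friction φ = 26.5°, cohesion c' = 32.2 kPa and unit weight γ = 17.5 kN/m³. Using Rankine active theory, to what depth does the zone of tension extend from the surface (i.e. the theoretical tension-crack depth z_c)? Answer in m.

5.95 m

K_a = tan²(45° − 26.5°/2) = 0.3829; √K_a = 0.6188.
The active pressure is zero where K_a γ z = 2c√K_a, so z_c = 2c/(γ√K_a) = 2×32.2/(17.5×0.6188) = 5.947 m.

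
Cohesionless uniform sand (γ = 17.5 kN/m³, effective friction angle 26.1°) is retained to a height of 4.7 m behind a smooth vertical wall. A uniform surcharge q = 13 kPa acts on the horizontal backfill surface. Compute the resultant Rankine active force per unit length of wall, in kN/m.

K_a = tan²(45° − φ/2) = 0.3889.
Soil triangle: ½ K_a γ H² = 0.5×0.3889×17.5×4.7² = 75.18 kN/m.
Surcharge rectangle: K_a q H = 0.3889×13×4.7 = 23.76 kN/m.
Total = 75.18 + 23.76 = 98.94 kN/m.

98.9 kN/m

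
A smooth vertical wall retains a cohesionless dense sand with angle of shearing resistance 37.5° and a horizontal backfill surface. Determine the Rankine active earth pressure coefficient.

0.243

K_a = tan²(45° − φ/2) = tan²(26.25°) = 0.2432.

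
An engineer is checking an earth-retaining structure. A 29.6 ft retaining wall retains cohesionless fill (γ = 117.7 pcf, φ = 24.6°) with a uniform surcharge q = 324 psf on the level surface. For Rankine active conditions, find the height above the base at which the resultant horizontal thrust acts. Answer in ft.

K_a = 0.4121.
Triangular part P₁ = ½K_aγH² = 21250 at H/3 = 9.867 ft; rectangular part P₂ = K_a q H = 3953 at H/2 = 14.80 ft.
ȳ = (P₁·9.867 + P₂·14.80)/(P₁+P₂) = 10.64 ft.

10.6 ft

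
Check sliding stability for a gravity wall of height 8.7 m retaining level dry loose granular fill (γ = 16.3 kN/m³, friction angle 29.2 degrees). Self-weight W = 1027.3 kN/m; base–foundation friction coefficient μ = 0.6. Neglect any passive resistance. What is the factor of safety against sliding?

K_a = tan²(45° − 29.2°/2) = 0.3442.
P_a = ½K_aγH² = 0.5×0.3442×16.3×8.7² = 212.3 kN/m, acting at H/3 = 2.900 m above the base.
FS_sliding = μW / P_a = 0.6×1027.3 / 212.3 = 2.903.

2.90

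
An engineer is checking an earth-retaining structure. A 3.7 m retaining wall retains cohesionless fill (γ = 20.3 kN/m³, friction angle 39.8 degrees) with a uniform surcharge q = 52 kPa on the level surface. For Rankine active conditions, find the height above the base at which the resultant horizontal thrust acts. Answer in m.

K_a = 0.2194.
Triangular part P₁ = ½K_aγH² = 30.49 at H/3 = 1.233 m; rectangular part P₂ = K_a q H = 42.22 at H/2 = 1.850 m.
ȳ = (P₁·1.233 + P₂·1.850)/(P₁+P₂) = 1.591 m.

1.59 m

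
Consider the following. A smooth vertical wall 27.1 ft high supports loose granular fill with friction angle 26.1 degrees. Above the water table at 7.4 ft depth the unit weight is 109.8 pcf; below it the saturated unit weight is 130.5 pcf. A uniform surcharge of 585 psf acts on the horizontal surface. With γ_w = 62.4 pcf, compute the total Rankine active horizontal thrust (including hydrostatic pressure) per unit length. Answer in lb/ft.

K_a = tan²(45° − φ/2) = 0.3889.
γ' = 130.5 − 62.4 = 68.10 pcf. h₂ = H − d_w = 19.7 ft.
σ'_h: at surface K_a·q = 227.5; at WT K_a(q+γd_w) = 543.6; at base K_a(q+γd_w+γ'h₂) = 1065 psf.
P₁ = ½(227.5+543.6)×7.4 = 2853; P₂ = ½(543.6+1065)×19.7 = 15850; P_w = ½γ_w h₂² = 12110.
Total = 2853+15850+12110 = 30810 lb/ft.

30800 lb/ft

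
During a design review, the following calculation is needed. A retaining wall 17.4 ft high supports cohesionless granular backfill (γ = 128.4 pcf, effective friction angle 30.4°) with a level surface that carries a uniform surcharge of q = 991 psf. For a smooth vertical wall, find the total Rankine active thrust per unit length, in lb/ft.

K_a = tan²(45° − φ/2) = 0.3280.
Soil triangle: ½ K_a γ H² = 0.5×0.3280×128.4×17.4² = 6375 lb/ft.
Surcharge rectangle: K_a q H = 0.3280×991×17.4 = 5656 lb/ft.
Total = 6375 + 5656 = 12030 lb/ft.

12000 lb/ft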